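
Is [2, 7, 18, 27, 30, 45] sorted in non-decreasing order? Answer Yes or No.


Check consecutive pairs:
  2 <= 7? True
  7 <= 18? True
  18 <= 27? True
  27 <= 30? True
  30 <= 45? True
Every consecutive pair is in order, so the list is non-decreasing.
Final answer: Yes


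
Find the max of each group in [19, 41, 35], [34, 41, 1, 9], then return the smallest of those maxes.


Find max of each group:
  Group 1: [19, 41, 35] -> max = 41
  Group 2: [34, 41, 1, 9] -> max = 41
Maxes: [41, 41]
Minimum of maxes = 41
Final answer: 41


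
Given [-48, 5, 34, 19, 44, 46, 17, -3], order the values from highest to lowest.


Original list: [-48, 5, 34, 19, 44, 46, 17, -3]
Repeatedly take the largest remaining element:
  Remaining [-48, 5, 34, 19, 44, 46, 17, -3] -> largest is 46
  Remaining [-48, 5, 34, 19, 44, 17, -3] -> largest is 44
  Remaining [-48, 5, 34, 19, 17, -3] -> largest is 34
  Remaining [-48, 5, 19, 17, -3] -> largest is 19
  Remaining [-48, 5, 17, -3] -> largest is 17
  Remaining [-48, 5, -3] -> largest is 5
  Remaining [-48, -3] -> largest is -3
  Remaining [-48] -> largest is -48
Collecting the picks in order gives the descending list.
Final answer: [46, 44, 34, 19, 17, 5, -3, -48]


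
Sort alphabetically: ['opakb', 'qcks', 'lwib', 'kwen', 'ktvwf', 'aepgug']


Compare strings character by character (the first differing letter decides):
  'aepgug' < 'ktvwf' since 'a' < 'k' at position 1
  'ktvwf' < 'kwen' since 't' < 'w' at position 2
  'kwen' < 'lwib' since 'k' < 'l' at position 1
  'lwib' < 'opakb' since 'l' < 'o' at position 1
  'opakb' < 'qcks' since 'o' < 'q' at position 1
Chaining these comparisons gives the alphabetical order.
Final answer: ['aepgug', 'ktvwf', 'kwen', 'lwib', 'opakb', 'qcks']


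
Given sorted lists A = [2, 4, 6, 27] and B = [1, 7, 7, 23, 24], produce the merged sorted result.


List A: [2, 4, 6, 27]
List B: [1, 7, 7, 23, 24]
Repeatedly compare the front elements and take the smaller:
  2 vs 1 -> take 1
  2 vs 7 -> take 2
  4 vs 7 -> take 4
  6 vs 7 -> take 6
  27 vs 7 -> take 7
  27 vs 7 -> take 7
  27 vs 23 -> take 23
  27 vs 24 -> take 24
  B is exhausted; append the rest of A: [27]
Final answer: [1, 2, 4, 6, 7, 7, 23, 24, 27]


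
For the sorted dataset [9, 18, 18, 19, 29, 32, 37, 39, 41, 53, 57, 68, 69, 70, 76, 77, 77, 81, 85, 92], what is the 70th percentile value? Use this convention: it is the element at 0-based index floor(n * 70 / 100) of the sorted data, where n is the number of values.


The dataset has n = 20 elements.
Index = floor(20 * 70 / 100) = floor(1400 / 100) = floor(14) = 14
Counting from index 0 in the sorted data, the element at index 14 is 76.
Final answer: 76


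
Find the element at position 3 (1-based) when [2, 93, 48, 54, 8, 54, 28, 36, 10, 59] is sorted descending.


Sort descending: [93, 59, 54, 54, 48, 36, 28, 10, 8, 2]
The 3rd element (1-indexed) is at index 2.
Value = 54
Final answer: 54


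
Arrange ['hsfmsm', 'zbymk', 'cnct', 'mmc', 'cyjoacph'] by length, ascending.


Compute lengths:
  'hsfmsm' has length 6
  'zbymk' has length 5
  'cnct' has length 4
  'mmc' has length 3
  'cyjoacph' has length 8
Lengths in increasing order: 3 < 4 < 5 < 6 < 8
Listing the words in that order gives the answer.
Final answer: ['mmc', 'cnct', 'zbymk', 'hsfmsm', 'cyjoacph']


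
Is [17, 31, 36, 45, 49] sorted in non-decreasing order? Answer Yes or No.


Check consecutive pairs:
  17 <= 31? True
  31 <= 36? True
  36 <= 45? True
  45 <= 49? True
Every consecutive pair is in order, so the list is non-decreasing.
Final answer: Yes


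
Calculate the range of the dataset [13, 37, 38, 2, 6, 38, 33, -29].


Maximum value: 38
Minimum value: -29
Range = 38 - (-29) = 67
Final answer: 67


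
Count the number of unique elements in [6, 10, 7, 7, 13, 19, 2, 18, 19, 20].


List all unique values:
Distinct values: [2, 6, 7, 10, 13, 18, 19, 20]
Count = 8
Final answer: 8


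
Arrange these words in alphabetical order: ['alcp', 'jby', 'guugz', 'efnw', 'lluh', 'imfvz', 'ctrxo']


Compare strings character by character (the first differing letter decides):
  'alcp' < 'ctrxo' since 'a' < 'c' at position 1
  'ctrxo' < 'efnw' since 'c' < 'e' at position 1
  'efnw' < 'guugz' since 'e' < 'g' at position 1
  'guugz' < 'imfvz' since 'g' < 'i' at position 1
  'imfvz' < 'jby' since 'i' < 'j' at position 1
  'jby' < 'lluh' since 'j' < 'l' at position 1
Chaining these comparisons gives the alphabetical order.
Final answer: ['alcp', 'ctrxo', 'efnw', 'guugz', 'imfvz', 'jby', 'lluh']


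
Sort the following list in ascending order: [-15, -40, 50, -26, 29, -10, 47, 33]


Original list: [-15, -40, 50, -26, 29, -10, 47, 33]
Repeatedly take the smallest remaining element:
  Remaining [-15, -40, 50, -26, 29, -10, 47, 33] -> smallest is -40
  Remaining [-15, 50, -26, 29, -10, 47, 33] -> smallest is -26
  Remaining [-15, 50, 29, -10, 47, 33] -> smallest is -15
  Remaining [50, 29, -10, 47, 33] -> smallest is -10
  Remaining [50, 29, 47, 33] -> smallest is 29
  Remaining [50, 47, 33] -> smallest is 33
  Remaining [50, 47] -> smallest is 47
  Remaining [50] -> smallest is 50
Collecting the picks in order gives the sorted list.
Final answer: [-40, -26, -15, -10, 29, 33, 47, 50]


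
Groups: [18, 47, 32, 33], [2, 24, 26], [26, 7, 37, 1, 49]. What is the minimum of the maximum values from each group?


Find max of each group:
  Group 1: [18, 47, 32, 33] -> max = 47
  Group 2: [2, 24, 26] -> max = 26
  Group 3: [26, 7, 37, 1, 49] -> max = 49
Maxes: [47, 26, 49]
Minimum of maxes = 26
Final answer: 26


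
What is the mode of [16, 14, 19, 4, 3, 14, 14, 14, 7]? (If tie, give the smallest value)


Count the frequency of each value:
  3 appears 1 time(s)
  4 appears 1 time(s)
  7 appears 1 time(s)
  14 appears 4 time(s)
  16 appears 1 time(s)
  19 appears 1 time(s)
Maximum frequency is 4.
Only 14 reaches that frequency, so it is the mode.
Final answer: 14


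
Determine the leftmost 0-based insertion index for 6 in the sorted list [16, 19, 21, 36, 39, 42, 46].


List is sorted: [16, 19, 21, 36, 39, 42, 46]
We need the leftmost position where 6 can be inserted, i.e. the first index whose element is >= 6 (or the end of the list if none is).
Binary search with low=0, high=7 (0-based indices):
  low=0, high=7, mid=3: a[3]=36 >= 6, so high = 3
  low=0, high=3, mid=1: a[1]=19 >= 6, so high = 1
  low=0, high=1, mid=0: a[0]=16 >= 6, so high = 0
Now low = high = 0, so the insertion index is 0.
Final answer: 0


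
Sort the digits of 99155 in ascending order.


The number 99155 has digits: 9, 9, 1, 5, 5
Sorted: 1, 5, 5, 9, 9
Joining the sorted digits gives the result.
Final answer: 15599


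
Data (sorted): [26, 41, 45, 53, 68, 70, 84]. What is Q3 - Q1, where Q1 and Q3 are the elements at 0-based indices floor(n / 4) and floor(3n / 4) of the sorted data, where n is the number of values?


The data has n = 7 elements.
Q1 index = floor(7 / 4) = floor(1.75) = 1; Q3 index = floor(3 * 7 / 4) = floor(5.25) = 5
Q1 = element at index 1 = 41
Q3 = element at index 5 = 70
IQR = 70 - 41 = 29
Final answer: 29


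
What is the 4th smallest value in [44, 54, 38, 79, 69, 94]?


Sort ascending: [38, 44, 54, 69, 79, 94]
The 4th element (1-indexed) is at index 3.
Value = 69
Final answer: 69


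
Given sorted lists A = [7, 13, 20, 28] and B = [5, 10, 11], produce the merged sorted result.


List A: [7, 13, 20, 28]
List B: [5, 10, 11]
Repeatedly compare the front elements and take the smaller:
  7 vs 5 -> take 5
  7 vs 10 -> take 7
  13 vs 10 -> take 10
  13 vs 11 -> take 11
  B is exhausted; append the rest of A: [13, 20, 28]
Final answer: [5, 7, 10, 11, 13, 20, 28]


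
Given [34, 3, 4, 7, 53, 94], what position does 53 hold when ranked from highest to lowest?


Sort descending: [94, 53, 34, 7, 4, 3]
Find 53 in the sorted list.
53 is at position 2.
Final answer: 2


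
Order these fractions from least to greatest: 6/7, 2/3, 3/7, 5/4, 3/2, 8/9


Convert to decimal for comparison:
  6/7 = 0.8571
  2/3 = 0.6667
  3/7 = 0.4286
  5/4 = 1.25
  3/2 = 1.5
  8/9 = 0.8889
Decimals in increasing order: 0.4286 < 0.6667 < 0.8571 < 0.8889 < 1.25 < 1.5
Writing each back as its fraction gives the sorted order.
Final answer: 3/7, 2/3, 6/7, 8/9, 5/4, 3/2


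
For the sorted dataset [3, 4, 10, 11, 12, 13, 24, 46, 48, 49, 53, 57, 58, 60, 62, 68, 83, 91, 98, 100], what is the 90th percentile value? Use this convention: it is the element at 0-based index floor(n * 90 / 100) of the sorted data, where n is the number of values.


The dataset has n = 20 elements.
Index = floor(20 * 90 / 100) = floor(1800 / 100) = floor(18) = 18
Counting from index 0 in the sorted data, the element at index 18 is 98.
Final answer: 98


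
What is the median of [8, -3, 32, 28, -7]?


First, sort the list: [-7, -3, 8, 28, 32]
The list has 5 elements (odd count).
The middle index is 2 (0-based), and the element there is 8.
Final answer: 8


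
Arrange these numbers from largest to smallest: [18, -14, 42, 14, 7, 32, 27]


Original list: [18, -14, 42, 14, 7, 32, 27]
Repeatedly take the largest remaining element:
  Remaining [18, -14, 42, 14, 7, 32, 27] -> largest is 42
  Remaining [18, -14, 14, 7, 32, 27] -> largest is 32
  Remaining [18, -14, 14, 7, 27] -> largest is 27
  Remaining [18, -14, 14, 7] -> largest is 18
  Remaining [-14, 14, 7] -> largest is 14
  Remaining [-14, 7] -> largest is 7
  Remaining [-14] -> largest is -14
Collecting the picks in order gives the descending list.
Final answer: [42, 32, 27, 18, 14, 7, -14]


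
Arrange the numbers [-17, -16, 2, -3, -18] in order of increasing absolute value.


Compute absolute values:
  |-17| = 17
  |-16| = 16
  |2| = 2
  |-3| = 3
  |-18| = 18
Absolute values in increasing order: 2 < 3 < 16 < 17 < 18
Listing the original numbers in that order gives the answer.
Final answer: [2, -3, -16, -17, -18]


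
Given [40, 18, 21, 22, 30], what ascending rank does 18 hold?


Sort ascending: [18, 21, 22, 30, 40]
Find 18 in the sorted list.
18 is at position 1 (1-indexed).
Final answer: 1


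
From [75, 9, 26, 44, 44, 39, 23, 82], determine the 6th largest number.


Sort descending: [82, 75, 44, 44, 39, 26, 23, 9]
The 6th element (1-indexed) is at index 5.
Value = 26
Final answer: 26


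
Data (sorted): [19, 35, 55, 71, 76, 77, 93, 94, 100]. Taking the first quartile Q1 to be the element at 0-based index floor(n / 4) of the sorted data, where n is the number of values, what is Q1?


The list has n = 9 elements.
Q1 index = floor(9 / 4) = floor(2.25) = 2
Counting from index 0 in the sorted data, the element at index 2 is 55.
Final answer: 55


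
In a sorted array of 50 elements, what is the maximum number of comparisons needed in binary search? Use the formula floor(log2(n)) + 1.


Binary search halves the search space each step.
Maximum comparisons = floor(log2(50)) + 1
log2(50) = 5.6439
floor(log2(50)) = 5, so 5 + 1 = 6
Final answer: 6


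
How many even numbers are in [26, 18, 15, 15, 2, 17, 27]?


Check each element:
  26 is even
  18 is even
  15 is odd
  15 is odd
  2 is even
  17 is odd
  27 is odd
Evens: [26, 18, 2]
Count of evens = 3
Final answer: 3


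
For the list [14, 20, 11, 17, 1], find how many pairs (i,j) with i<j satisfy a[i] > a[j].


For each element, count the later elements that are smaller than it:
  14 (index 0): smaller elements after it = [11, 1] -> 2
  20 (index 1): smaller elements after it = [11, 17, 1] -> 3
  11 (index 2): smaller elements after it = [1] -> 1
  17 (index 3): smaller elements after it = [1] -> 1
Total inversions = 2 + 3 + 1 + 1 = 7
Final answer: 7


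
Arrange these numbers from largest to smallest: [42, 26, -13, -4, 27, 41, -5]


Original list: [42, 26, -13, -4, 27, 41, -5]
Repeatedly take the largest remaining element:
  Remaining [42, 26, -13, -4, 27, 41, -5] -> largest is 42
  Remaining [26, -13, -4, 27, 41, -5] -> largest is 41
  Remaining [26, -13, -4, 27, -5] -> largest is 27
  Remaining [26, -13, -4, -5] -> largest is 26
  Remaining [-13, -4, -5] -> largest is -4
  Remaining [-13, -5] -> largest is -5
  Remaining [-13] -> largest is -13
Collecting the picks in order gives the descending list.
Final answer: [42, 41, 27, 26, -4, -5, -13]


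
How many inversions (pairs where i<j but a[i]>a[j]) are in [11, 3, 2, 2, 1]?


For each element, count the later elements that are smaller than it:
  11 (index 0): smaller elements after it = [3, 2, 2, 1] -> 4
  3 (index 1): smaller elements after it = [2, 2, 1] -> 3
  2 (index 2): smaller elements after it = [1] -> 1
  2 (index 3): smaller elements after it = [1] -> 1
Total inversions = 4 + 3 + 1 + 1 = 9
Final answer: 9


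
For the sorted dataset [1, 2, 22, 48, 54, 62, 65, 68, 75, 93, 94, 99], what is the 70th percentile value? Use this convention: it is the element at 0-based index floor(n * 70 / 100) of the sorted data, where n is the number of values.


The dataset has n = 12 elements.
Index = floor(12 * 70 / 100) = floor(840 / 100) = floor(8.4) = 8
Counting from index 0 in the sorted data, the element at index 8 is 75.
Final answer: 75


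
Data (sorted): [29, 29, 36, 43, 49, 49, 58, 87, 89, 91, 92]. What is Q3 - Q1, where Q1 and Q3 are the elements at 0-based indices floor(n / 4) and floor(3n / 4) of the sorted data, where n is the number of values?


The data has n = 11 elements.
Q1 index = floor(11 / 4) = floor(2.75) = 2; Q3 index = floor(3 * 11 / 4) = floor(8.25) = 8
Q1 = element at index 2 = 36
Q3 = element at index 8 = 89
IQR = 89 - 36 = 53
Final answer: 53


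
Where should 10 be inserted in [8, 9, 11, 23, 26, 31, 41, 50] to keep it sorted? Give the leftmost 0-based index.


List is sorted: [8, 9, 11, 23, 26, 31, 41, 50]
We need the leftmost position where 10 can be inserted, i.e. the first index whose element is >= 10 (or the end of the list if none is).
Binary search with low=0, high=8 (0-based indices):
  low=0, high=8, mid=4: a[4]=26 >= 10, so high = 4
  low=0, high=4, mid=2: a[2]=11 >= 10, so high = 2
  low=0, high=2, mid=1: a[1]=9 < 10, so low = 2
Now low = high = 2, so the insertion index is 2.
Final answer: 2


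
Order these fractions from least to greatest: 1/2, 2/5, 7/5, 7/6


Convert to decimal for comparison:
  1/2 = 0.5
  2/5 = 0.4
  7/5 = 1.4
  7/6 = 1.1667
Decimals in increasing order: 0.4 < 0.5 < 1.1667 < 1.4
Writing each back as its fraction gives the sorted order.
Final answer: 2/5, 1/2, 7/6, 7/5


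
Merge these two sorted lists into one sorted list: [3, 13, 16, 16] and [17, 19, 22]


List A: [3, 13, 16, 16]
List B: [17, 19, 22]
Repeatedly compare the front elements and take the smaller:
  3 vs 17 -> take 3
  13 vs 17 -> take 13
  16 vs 17 -> take 16
  16 vs 17 -> take 16
  A is exhausted; append the rest of B: [17, 19, 22]
Final answer: [3, 13, 16, 16, 17, 19, 22]


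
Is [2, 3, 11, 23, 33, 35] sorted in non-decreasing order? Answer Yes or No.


Check consecutive pairs:
  2 <= 3? True
  3 <= 11? True
  11 <= 23? True
  23 <= 33? True
  33 <= 35? True
Every consecutive pair is in order, so the list is non-decreasing.
Final answer: Yes


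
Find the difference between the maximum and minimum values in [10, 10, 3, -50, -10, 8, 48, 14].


Maximum value: 48
Minimum value: -50
Range = 48 - (-50) = 98
Final answer: 98


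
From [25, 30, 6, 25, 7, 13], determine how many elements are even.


Check each element:
  25 is odd
  30 is even
  6 is even
  25 is odd
  7 is odd
  13 is odd
Evens: [30, 6]
Count of evens = 2
Final answer: 2


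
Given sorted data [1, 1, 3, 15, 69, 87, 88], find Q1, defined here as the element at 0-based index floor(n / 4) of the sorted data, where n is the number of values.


The list has n = 7 elements.
Q1 index = floor(7 / 4) = floor(1.75) = 1
Counting from index 0 in the sorted data, the element at index 1 is 1.
Final answer: 1


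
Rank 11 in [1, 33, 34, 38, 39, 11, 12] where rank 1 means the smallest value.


Sort ascending: [1, 11, 12, 33, 34, 38, 39]
Find 11 in the sorted list.
11 is at position 2 (1-indexed).
Final answer: 2


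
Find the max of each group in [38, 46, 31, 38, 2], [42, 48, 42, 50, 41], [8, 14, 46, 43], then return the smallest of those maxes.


Find max of each group:
  Group 1: [38, 46, 31, 38, 2] -> max = 46
  Group 2: [42, 48, 42, 50, 41] -> max = 50
  Group 3: [8, 14, 46, 43] -> max = 46
Maxes: [46, 50, 46]
Minimum of maxes = 46
Final answer: 46


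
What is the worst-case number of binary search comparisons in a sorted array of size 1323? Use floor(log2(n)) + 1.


Binary search halves the search space each step.
Maximum comparisons = floor(log2(1323)) + 1
log2(1323) = 10.3696
floor(log2(1323)) = 10, so 10 + 1 = 11
Final answer: 11


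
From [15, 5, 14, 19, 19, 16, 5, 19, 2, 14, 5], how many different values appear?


List all unique values:
Distinct values: [2, 5, 14, 15, 16, 19]
Count = 6
Final answer: 6


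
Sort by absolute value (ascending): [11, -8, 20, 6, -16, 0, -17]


Compute absolute values:
  |11| = 11
  |-8| = 8
  |20| = 20
  |6| = 6
  |-16| = 16
  |0| = 0
  |-17| = 17
Absolute values in increasing order: 0 < 6 < 8 < 11 < 16 < 17 < 20
Listing the original numbers in that order gives the answer.
Final answer: [0, 6, -8, 11, -16, -17, 20]


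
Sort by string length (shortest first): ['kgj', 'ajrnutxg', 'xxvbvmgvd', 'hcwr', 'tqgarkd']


Compute lengths:
  'kgj' has length 3
  'ajrnutxg' has length 8
  'xxvbvmgvd' has length 9
  'hcwr' has length 4
  'tqgarkd' has length 7
Lengths in increasing order: 3 < 4 < 7 < 8 < 9
Listing the words in that order gives the answer.
Final answer: ['kgj', 'hcwr', 'tqgarkd', 'ajrnutxg', 'xxvbvmgvd']


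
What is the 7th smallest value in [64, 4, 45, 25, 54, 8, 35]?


Sort ascending: [4, 8, 25, 35, 45, 54, 64]
The 7th element (1-indexed) is at index 6.
Value = 64
Final answer: 64


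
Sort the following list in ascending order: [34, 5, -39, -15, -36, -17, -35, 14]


Original list: [34, 5, -39, -15, -36, -17, -35, 14]
Repeatedly take the smallest remaining element:
  Remaining [34, 5, -39, -15, -36, -17, -35, 14] -> smallest is -39
  Remaining [34, 5, -15, -36, -17, -35, 14] -> smallest is -36
  Remaining [34, 5, -15, -17, -35, 14] -> smallest is -35
  Remaining [34, 5, -15, -17, 14] -> smallest is -17
  Remaining [34, 5, -15, 14] -> smallest is -15
  Remaining [34, 5, 14] -> smallest is 5
  Remaining [34, 14] -> smallest is 14
  Remaining [34] -> smallest is 34
Collecting the picks in order gives the sorted list.
Final answer: [-39, -36, -35, -17, -15, 5, 14, 34]


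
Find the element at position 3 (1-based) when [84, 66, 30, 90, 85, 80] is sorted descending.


Sort descending: [90, 85, 84, 80, 66, 30]
The 3rd element (1-indexed) is at index 2.
Value = 84
Final answer: 84


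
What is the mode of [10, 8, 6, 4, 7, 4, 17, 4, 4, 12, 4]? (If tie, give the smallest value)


Count the frequency of each value:
  4 appears 5 time(s)
  6 appears 1 time(s)
  7 appears 1 time(s)
  8 appears 1 time(s)
  10 appears 1 time(s)
  12 appears 1 time(s)
  17 appears 1 time(s)
Maximum frequency is 5.
Only 4 reaches that frequency, so it is the mode.
Final answer: 4


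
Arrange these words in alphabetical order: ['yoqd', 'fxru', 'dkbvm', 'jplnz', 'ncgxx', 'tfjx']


Compare strings character by character (the first differing letter decides):
  'dkbvm' < 'fxru' since 'd' < 'f' at position 1
  'fxru' < 'jplnz' since 'f' < 'j' at position 1
  'jplnz' < 'ncgxx' since 'j' < 'n' at position 1
  'ncgxx' < 'tfjx' since 'n' < 't' at position 1
  'tfjx' < 'yoqd' since 't' < 'y' at position 1
Chaining these comparisons gives the alphabetical order.
Final answer: ['dkbvm', 'fxru', 'jplnz', 'ncgxx', 'tfjx', 'yoqd']


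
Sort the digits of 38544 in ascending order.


The number 38544 has digits: 3, 8, 5, 4, 4
Sorted: 3, 4, 4, 5, 8
Joining the sorted digits gives the result.
Final answer: 34458


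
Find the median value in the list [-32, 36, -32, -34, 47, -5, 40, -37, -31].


First, sort the list: [-37, -34, -32, -32, -31, -5, 36, 40, 47]
The list has 9 elements (odd count).
The middle index is 4 (0-based), and the element there is -31.
Final answer: -31


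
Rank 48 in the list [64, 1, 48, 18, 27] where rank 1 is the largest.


Sort descending: [64, 48, 27, 18, 1]
Find 48 in the sorted list.
48 is at position 2.
Final answer: 2


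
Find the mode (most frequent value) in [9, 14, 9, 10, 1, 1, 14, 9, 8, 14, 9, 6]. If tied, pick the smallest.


Count the frequency of each value:
  1 appears 2 time(s)
  6 appears 1 time(s)
  8 appears 1 time(s)
  9 appears 4 time(s)
  10 appears 1 time(s)
  14 appears 3 time(s)
Maximum frequency is 4.
Only 9 reaches that frequency, so it is the mode.
Final answer: 9


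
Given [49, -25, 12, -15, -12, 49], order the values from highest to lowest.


Original list: [49, -25, 12, -15, -12, 49]
Repeatedly take the largest remaining element:
  Remaining [49, -25, 12, -15, -12, 49] -> largest is 49
  Remaining [-25, 12, -15, -12, 49] -> largest is 49
  Remaining [-25, 12, -15, -12] -> largest is 12
  Remaining [-25, -15, -12] -> largest is -12
  Remaining [-25, -15] -> largest is -15
  Remaining [-25] -> largest is -25
Collecting the picks in order gives the descending list.
Final answer: [49, 49, 12, -12, -15, -25]


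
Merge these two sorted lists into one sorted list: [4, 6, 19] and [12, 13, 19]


List A: [4, 6, 19]
List B: [12, 13, 19]
Repeatedly compare the front elements and take the smaller:
  4 vs 12 -> take 4
  6 vs 12 -> take 6
  19 vs 12 -> take 12
  19 vs 13 -> take 13
  19 vs 19 -> take 19
  A is exhausted; append the rest of B: [19]
Final answer: [4, 6, 12, 13, 19, 19]


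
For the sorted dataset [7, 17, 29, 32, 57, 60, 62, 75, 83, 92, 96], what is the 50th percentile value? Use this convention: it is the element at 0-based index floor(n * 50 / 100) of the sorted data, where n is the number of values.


The dataset has n = 11 elements.
Index = floor(11 * 50 / 100) = floor(550 / 100) = floor(5.5) = 5
Counting from index 0 in the sorted data, the element at index 5 is 60.
Final answer: 60


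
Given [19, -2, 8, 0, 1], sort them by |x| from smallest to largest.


Compute absolute values:
  |19| = 19
  |-2| = 2
  |8| = 8
  |0| = 0
  |1| = 1
Absolute values in increasing order: 0 < 1 < 2 < 8 < 19
Listing the original numbers in that order gives the answer.
Final answer: [0, 1, -2, 8, 19]


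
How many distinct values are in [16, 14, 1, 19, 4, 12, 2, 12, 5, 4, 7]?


List all unique values:
Distinct values: [1, 2, 4, 5, 7, 12, 14, 16, 19]
Count = 9
Final answer: 9


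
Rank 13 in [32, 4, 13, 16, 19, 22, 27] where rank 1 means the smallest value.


Sort ascending: [4, 13, 16, 19, 22, 27, 32]
Find 13 in the sorted list.
13 is at position 2 (1-indexed).
Final answer: 2


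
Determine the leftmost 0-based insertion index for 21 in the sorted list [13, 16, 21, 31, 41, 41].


List is sorted: [13, 16, 21, 31, 41, 41]
We need the leftmost position where 21 can be inserted, i.e. the first index whose element is >= 21 (or the end of the list if none is).
Binary search with low=0, high=6 (0-based indices):
  low=0, high=6, mid=3: a[3]=31 >= 21, so high = 3
  low=0, high=3, mid=1: a[1]=16 < 21, so low = 2
  low=2, high=3, mid=2: a[2]=21 >= 21, so high = 2
Now low = high = 2, so the insertion index is 2.
Final answer: 2


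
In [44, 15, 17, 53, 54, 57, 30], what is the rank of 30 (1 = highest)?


Sort descending: [57, 54, 53, 44, 30, 17, 15]
Find 30 in the sorted list.
30 is at position 5.
Final answer: 5


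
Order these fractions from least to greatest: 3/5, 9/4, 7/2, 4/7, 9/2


Convert to decimal for comparison:
  3/5 = 0.6
  9/4 = 2.25
  7/2 = 3.5
  4/7 = 0.5714
  9/2 = 4.5
Decimals in increasing order: 0.5714 < 0.6 < 2.25 < 3.5 < 4.5
Writing each back as its fraction gives the sorted order.
Final answer: 4/7, 3/5, 9/4, 7/2, 9/2


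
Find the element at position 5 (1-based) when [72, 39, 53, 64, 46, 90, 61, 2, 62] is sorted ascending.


Sort ascending: [2, 39, 46, 53, 61, 62, 64, 72, 90]
The 5th element (1-indexed) is at index 4.
Value = 61
Final answer: 61


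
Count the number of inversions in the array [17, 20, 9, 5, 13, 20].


For each element, count the later elements that are smaller than it:
  17 (index 0): smaller elements after it = [9, 5, 13] -> 3
  20 (index 1): smaller elements after it = [9, 5, 13] -> 3
  9 (index 2): smaller elements after it = [5] -> 1
  5 (index 3): smaller elements after it = [] -> 0
  13 (index 4): smaller elements after it = [] -> 0
Total inversions = 3 + 3 + 1 + 0 + 0 = 7
Final answer: 7


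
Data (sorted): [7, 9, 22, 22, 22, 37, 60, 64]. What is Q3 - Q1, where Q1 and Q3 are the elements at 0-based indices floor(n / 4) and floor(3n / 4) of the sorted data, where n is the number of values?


The data has n = 8 elements.
Q1 index = floor(8 / 4) = floor(2) = 2; Q3 index = floor(3 * 8 / 4) = floor(6) = 6
Q1 = element at index 2 = 22
Q3 = element at index 6 = 60
IQR = 60 - 22 = 38
Final answer: 38


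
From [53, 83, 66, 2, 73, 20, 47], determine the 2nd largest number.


Sort descending: [83, 73, 66, 53, 47, 20, 2]
The 2nd element (1-indexed) is at index 1.
Value = 73
Final answer: 73


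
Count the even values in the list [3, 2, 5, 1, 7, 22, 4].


Check each element:
  3 is odd
  2 is even
  5 is odd
  1 is odd
  7 is odd
  22 is even
  4 is even
Evens: [2, 22, 4]
Count of evens = 3
Final answer: 3


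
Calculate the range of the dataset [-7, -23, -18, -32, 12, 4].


Maximum value: 12
Minimum value: -32
Range = 12 - (-32) = 44
Final answer: 44


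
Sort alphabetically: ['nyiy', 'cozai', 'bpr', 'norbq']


Compare strings character by character (the first differing letter decides):
  'bpr' < 'cozai' since 'b' < 'c' at position 1
  'cozai' < 'norbq' since 'c' < 'n' at position 1
  'norbq' < 'nyiy' since 'o' < 'y' at position 2
Chaining these comparisons gives the alphabetical order.
Final answer: ['bpr', 'cozai', 'norbq', 'nyiy']


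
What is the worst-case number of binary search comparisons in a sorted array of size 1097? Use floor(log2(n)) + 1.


Binary search halves the search space each step.
Maximum comparisons = floor(log2(1097)) + 1
log2(1097) = 10.0993
floor(log2(1097)) = 10, so 10 + 1 = 11
Final answer: 11


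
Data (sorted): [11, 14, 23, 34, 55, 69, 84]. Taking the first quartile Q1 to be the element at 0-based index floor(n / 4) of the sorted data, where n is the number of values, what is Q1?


The list has n = 7 elements.
Q1 index = floor(7 / 4) = floor(1.75) = 1
Counting from index 0 in the sorted data, the element at index 1 is 14.
Final answer: 14


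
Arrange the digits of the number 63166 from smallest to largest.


The number 63166 has digits: 6, 3, 1, 6, 6
Sorted: 1, 3, 6, 6, 6
Joining the sorted digits gives the result.
Final answer: 13666


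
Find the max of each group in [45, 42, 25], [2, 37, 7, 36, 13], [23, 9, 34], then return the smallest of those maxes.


Find max of each group:
  Group 1: [45, 42, 25] -> max = 45
  Group 2: [2, 37, 7, 36, 13] -> max = 37
  Group 3: [23, 9, 34] -> max = 34
Maxes: [45, 37, 34]
Minimum of maxes = 34
Final answer: 34


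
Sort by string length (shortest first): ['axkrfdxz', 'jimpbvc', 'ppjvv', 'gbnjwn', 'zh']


Compute lengths:
  'axkrfdxz' has length 8
  'jimpbvc' has length 7
  'ppjvv' has length 5
  'gbnjwn' has length 6
  'zh' has length 2
Lengths in increasing order: 2 < 5 < 6 < 7 < 8
Listing the words in that order gives the answer.
Final answer: ['zh', 'ppjvv', 'gbnjwn', 'jimpbvc', 'axkrfdxz']


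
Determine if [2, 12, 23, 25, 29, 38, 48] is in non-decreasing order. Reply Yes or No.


Check consecutive pairs:
  2 <= 12? True
  12 <= 23? True
  23 <= 25? True
  25 <= 29? True
  29 <= 38? True
  38 <= 48? True
Every consecutive pair is in order, so the list is non-decreasing.
Final answer: Yes


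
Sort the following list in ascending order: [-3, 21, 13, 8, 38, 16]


Original list: [-3, 21, 13, 8, 38, 16]
Repeatedly take the smallest remaining element:
  Remaining [-3, 21, 13, 8, 38, 16] -> smallest is -3
  Remaining [21, 13, 8, 38, 16] -> smallest is 8
  Remaining [21, 13, 38, 16] -> smallest is 13
  Remaining [21, 38, 16] -> smallest is 16
  Remaining [21, 38] -> smallest is 21
  Remaining [38] -> smallest is 38
Collecting the picks in order gives the sorted list.
Final answer: [-3, 8, 13, 16, 21, 38]


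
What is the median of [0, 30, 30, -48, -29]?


First, sort the list: [-48, -29, 0, 30, 30]
The list has 5 elements (odd count).
The middle index is 2 (0-based), and the element there is 0.
Final answer: 0


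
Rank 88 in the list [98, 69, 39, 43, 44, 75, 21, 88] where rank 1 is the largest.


Sort descending: [98, 88, 75, 69, 44, 43, 39, 21]
Find 88 in the sorted list.
88 is at position 2.
Final answer: 2


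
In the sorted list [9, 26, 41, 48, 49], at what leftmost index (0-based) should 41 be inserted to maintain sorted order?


List is sorted: [9, 26, 41, 48, 49]
We need the leftmost position where 41 can be inserted, i.e. the first index whose element is >= 41 (or the end of the list if none is).
Binary search with low=0, high=5 (0-based indices):
  low=0, high=5, mid=2: a[2]=41 >= 41, so high = 2
  low=0, high=2, mid=1: a[1]=26 < 41, so low = 2
Now low = high = 2, so the insertion index is 2.
Final answer: 2


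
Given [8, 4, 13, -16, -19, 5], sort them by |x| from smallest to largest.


Compute absolute values:
  |8| = 8
  |4| = 4
  |13| = 13
  |-16| = 16
  |-19| = 19
  |5| = 5
Absolute values in increasing order: 4 < 5 < 8 < 13 < 16 < 19
Listing the original numbers in that order gives the answer.
Final answer: [4, 5, 8, 13, -16, -19]


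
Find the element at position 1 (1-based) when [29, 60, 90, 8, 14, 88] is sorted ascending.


Sort ascending: [8, 14, 29, 60, 88, 90]
The 1st element (1-indexed) is at index 0.
Value = 8
Final answer: 8


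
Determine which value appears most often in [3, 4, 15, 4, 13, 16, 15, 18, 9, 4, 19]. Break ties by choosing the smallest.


Count the frequency of each value:
  3 appears 1 time(s)
  4 appears 3 time(s)
  9 appears 1 time(s)
  13 appears 1 time(s)
  15 appears 2 time(s)
  16 appears 1 time(s)
  18 appears 1 time(s)
  19 appears 1 time(s)
Maximum frequency is 3.
Only 4 reaches that frequency, so it is the mode.
Final answer: 4


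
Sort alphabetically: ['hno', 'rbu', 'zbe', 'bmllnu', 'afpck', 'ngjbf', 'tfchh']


Compare strings character by character (the first differing letter decides):
  'afpck' < 'bmllnu' since 'a' < 'b' at position 1
  'bmllnu' < 'hno' since 'b' < 'h' at position 1
  'hno' < 'ngjbf' since 'h' < 'n' at position 1
  'ngjbf' < 'rbu' since 'n' < 'r' at position 1
  'rbu' < 'tfchh' since 'r' < 't' at position 1
  'tfchh' < 'zbe' since 't' < 'z' at position 1
Chaining these comparisons gives the alphabetical order.
Final answer: ['afpck', 'bmllnu', 'hno', 'ngjbf', 'rbu', 'tfchh', 'zbe']


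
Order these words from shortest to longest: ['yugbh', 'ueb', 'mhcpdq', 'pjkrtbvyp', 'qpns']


Compute lengths:
  'yugbh' has length 5
  'ueb' has length 3
  'mhcpdq' has length 6
  'pjkrtbvyp' has length 9
  'qpns' has length 4
Lengths in increasing order: 3 < 4 < 5 < 6 < 9
Listing the words in that order gives the answer.
Final answer: ['ueb', 'qpns', 'yugbh', 'mhcpdq', 'pjkrtbvyp']


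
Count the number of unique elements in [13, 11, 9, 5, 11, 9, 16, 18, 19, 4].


List all unique values:
Distinct values: [4, 5, 9, 11, 13, 16, 18, 19]
Count = 8
Final answer: 8


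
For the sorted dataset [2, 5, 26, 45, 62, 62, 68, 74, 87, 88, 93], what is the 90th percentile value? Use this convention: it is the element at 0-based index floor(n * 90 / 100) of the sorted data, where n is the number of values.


The dataset has n = 11 elements.
Index = floor(11 * 90 / 100) = floor(990 / 100) = floor(9.9) = 9
Counting from index 0 in the sorted data, the element at index 9 is 88.
Final answer: 88


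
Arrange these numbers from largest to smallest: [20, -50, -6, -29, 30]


Original list: [20, -50, -6, -29, 30]
Repeatedly take the largest remaining element:
  Remaining [20, -50, -6, -29, 30] -> largest is 30
  Remaining [20, -50, -6, -29] -> largest is 20
  Remaining [-50, -6, -29] -> largest is -6
  Remaining [-50, -29] -> largest is -29
  Remaining [-50] -> largest is -50
Collecting the picks in order gives the descending list.
Final answer: [30, 20, -6, -29, -50]


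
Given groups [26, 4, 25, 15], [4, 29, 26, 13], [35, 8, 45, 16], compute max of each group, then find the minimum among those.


Find max of each group:
  Group 1: [26, 4, 25, 15] -> max = 26
  Group 2: [4, 29, 26, 13] -> max = 29
  Group 3: [35, 8, 45, 16] -> max = 45
Maxes: [26, 29, 45]
Minimum of maxes = 26
Final answer: 26


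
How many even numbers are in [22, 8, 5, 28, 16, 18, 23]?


Check each element:
  22 is even
  8 is even
  5 is odd
  28 is even
  16 is even
  18 is even
  23 is odd
Evens: [22, 8, 28, 16, 18]
Count of evens = 5
Final answer: 5


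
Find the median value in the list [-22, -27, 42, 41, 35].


First, sort the list: [-27, -22, 35, 41, 42]
The list has 5 elements (odd count).
The middle index is 2 (0-based), and the element there is 35.
Final answer: 35


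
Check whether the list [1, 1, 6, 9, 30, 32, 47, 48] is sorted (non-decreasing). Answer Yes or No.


Check consecutive pairs:
  1 <= 1? True
  1 <= 6? True
  6 <= 9? True
  9 <= 30? True
  30 <= 32? True
  32 <= 47? True
  47 <= 48? True
Every consecutive pair is in order, so the list is non-decreasing.
Final answer: Yes


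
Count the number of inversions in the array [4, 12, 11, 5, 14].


For each element, count the later elements that are smaller than it:
  4 (index 0): smaller elements after it = [] -> 0
  12 (index 1): smaller elements after it = [11, 5] -> 2
  11 (index 2): smaller elements after it = [5] -> 1
  5 (index 3): smaller elements after it = [] -> 0
Total inversions = 0 + 2 + 1 + 0 = 3
Final answer: 3


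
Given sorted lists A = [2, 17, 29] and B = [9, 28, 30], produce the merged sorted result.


List A: [2, 17, 29]
List B: [9, 28, 30]
Repeatedly compare the front elements and take the smaller:
  2 vs 9 -> take 2
  17 vs 9 -> take 9
  17 vs 28 -> take 17
  29 vs 28 -> take 28
  29 vs 30 -> take 29
  A is exhausted; append the rest of B: [30]
Final answer: [2, 9, 17, 28, 29, 30]


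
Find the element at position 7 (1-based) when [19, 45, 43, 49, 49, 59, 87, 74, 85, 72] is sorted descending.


Sort descending: [87, 85, 74, 72, 59, 49, 49, 45, 43, 19]
The 7th element (1-indexed) is at index 6.
Value = 49
Final answer: 49


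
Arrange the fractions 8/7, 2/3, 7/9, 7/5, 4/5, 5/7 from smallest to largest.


Convert to decimal for comparison:
  8/7 = 1.1429
  2/3 = 0.6667
  7/9 = 0.7778
  7/5 = 1.4
  4/5 = 0.8
  5/7 = 0.7143
Decimals in increasing order: 0.6667 < 0.7143 < 0.7778 < 0.8 < 1.1429 < 1.4
Writing each back as its fraction gives the sorted order.
Final answer: 2/3, 5/7, 7/9, 4/5, 8/7, 7/5


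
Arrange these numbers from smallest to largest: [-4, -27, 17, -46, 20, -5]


Original list: [-4, -27, 17, -46, 20, -5]
Repeatedly take the smallest remaining element:
  Remaining [-4, -27, 17, -46, 20, -5] -> smallest is -46
  Remaining [-4, -27, 17, 20, -5] -> smallest is -27
  Remaining [-4, 17, 20, -5] -> smallest is -5
  Remaining [-4, 17, 20] -> smallest is -4
  Remaining [17, 20] -> smallest is 17
  Remaining [20] -> smallest is 20
Collecting the picks in order gives the sorted list.
Final answer: [-46, -27, -5, -4, 17, 20]


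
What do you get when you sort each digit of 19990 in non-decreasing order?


The number 19990 has digits: 1, 9, 9, 9, 0
Sorted: 0, 1, 9, 9, 9
Joining the sorted digits gives the result.
Final answer: 01999


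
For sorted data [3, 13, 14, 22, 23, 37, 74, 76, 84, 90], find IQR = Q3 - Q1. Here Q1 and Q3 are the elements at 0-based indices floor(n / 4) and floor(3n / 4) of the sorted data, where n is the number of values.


The data has n = 10 elements.
Q1 index = floor(10 / 4) = floor(2.5) = 2; Q3 index = floor(3 * 10 / 4) = floor(7.5) = 7
Q1 = element at index 2 = 14
Q3 = element at index 7 = 76
IQR = 76 - 14 = 62
Final answer: 62


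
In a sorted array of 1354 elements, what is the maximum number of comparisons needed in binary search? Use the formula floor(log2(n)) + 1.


Binary search halves the search space each step.
Maximum comparisons = floor(log2(1354)) + 1
log2(1354) = 10.403
floor(log2(1354)) = 10, so 10 + 1 = 11
Final answer: 11


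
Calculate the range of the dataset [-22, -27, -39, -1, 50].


Maximum value: 50
Minimum value: -39
Range = 50 - (-39) = 89
Final answer: 89


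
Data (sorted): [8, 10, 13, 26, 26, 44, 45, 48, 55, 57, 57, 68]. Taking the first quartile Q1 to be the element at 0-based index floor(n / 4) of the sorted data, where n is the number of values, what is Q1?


The list has n = 12 elements.
Q1 index = floor(12 / 4) = floor(3) = 3
Counting from index 0 in the sorted data, the element at index 3 is 26.
Final answer: 26


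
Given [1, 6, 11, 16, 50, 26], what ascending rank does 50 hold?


Sort ascending: [1, 6, 11, 16, 26, 50]
Find 50 in the sorted list.
50 is at position 6 (1-indexed).
Final answer: 6


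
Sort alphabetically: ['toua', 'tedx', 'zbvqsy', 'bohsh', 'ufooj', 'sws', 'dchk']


Compare strings character by character (the first differing letter decides):
  'bohsh' < 'dchk' since 'b' < 'd' at position 1
  'dchk' < 'sws' since 'd' < 's' at position 1
  'sws' < 'tedx' since 's' < 't' at position 1
  'tedx' < 'toua' since 'e' < 'o' at position 2
  'toua' < 'ufooj' since 't' < 'u' at position 1
  'ufooj' < 'zbvqsy' since 'u' < 'z' at position 1
Chaining these comparisons gives the alphabetical order.
Final answer: ['bohsh', 'dchk', 'sws', 'tedx', 'toua', 'ufooj', 'zbvqsy']


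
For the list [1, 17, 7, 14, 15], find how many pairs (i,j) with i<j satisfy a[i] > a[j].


For each element, count the later elements that are smaller than it:
  1 (index 0): smaller elements after it = [] -> 0
  17 (index 1): smaller elements after it = [7, 14, 15] -> 3
  7 (index 2): smaller elements after it = [] -> 0
  14 (index 3): smaller elements after it = [] -> 0
Total inversions = 0 + 3 + 0 + 0 = 3
Final answer: 3


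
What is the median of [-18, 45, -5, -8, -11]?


First, sort the list: [-18, -11, -8, -5, 45]
The list has 5 elements (odd count).
The middle index is 2 (0-based), and the element there is -8.
Final answer: -8


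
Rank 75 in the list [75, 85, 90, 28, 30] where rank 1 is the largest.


Sort descending: [90, 85, 75, 30, 28]
Find 75 in the sorted list.
75 is at position 3.
Final answer: 3


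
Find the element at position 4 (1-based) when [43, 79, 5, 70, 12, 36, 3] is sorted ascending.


Sort ascending: [3, 5, 12, 36, 43, 70, 79]
The 4th element (1-indexed) is at index 3.
Value = 36
Final answer: 36


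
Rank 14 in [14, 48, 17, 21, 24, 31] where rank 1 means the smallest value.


Sort ascending: [14, 17, 21, 24, 31, 48]
Find 14 in the sorted list.
14 is at position 1 (1-indexed).
Final answer: 1


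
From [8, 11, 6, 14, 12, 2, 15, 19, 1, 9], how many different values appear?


List all unique values:
Distinct values: [1, 2, 6, 8, 9, 11, 12, 14, 15, 19]
Count = 10
Final answer: 10


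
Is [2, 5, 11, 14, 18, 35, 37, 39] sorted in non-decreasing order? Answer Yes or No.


Check consecutive pairs:
  2 <= 5? True
  5 <= 11? True
  11 <= 14? True
  14 <= 18? True
  18 <= 35? True
  35 <= 37? True
  37 <= 39? True
Every consecutive pair is in order, so the list is non-decreasing.
Final answer: Yes


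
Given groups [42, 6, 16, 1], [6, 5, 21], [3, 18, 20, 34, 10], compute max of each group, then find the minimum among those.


Find max of each group:
  Group 1: [42, 6, 16, 1] -> max = 42
  Group 2: [6, 5, 21] -> max = 21
  Group 3: [3, 18, 20, 34, 10] -> max = 34
Maxes: [42, 21, 34]
Minimum of maxes = 21
Final answer: 21


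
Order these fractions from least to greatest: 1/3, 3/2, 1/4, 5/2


Convert to decimal for comparison:
  1/3 = 0.3333
  3/2 = 1.5
  1/4 = 0.25
  5/2 = 2.5
Decimals in increasing order: 0.25 < 0.3333 < 1.5 < 2.5
Writing each back as its fraction gives the sorted order.
Final answer: 1/4, 1/3, 3/2, 5/2
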